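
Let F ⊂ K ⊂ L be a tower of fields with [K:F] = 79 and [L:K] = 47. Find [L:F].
[L:F] = 3713

The tower law says that for any tower of field extensions F ⊂ K ⊂ L with finite degrees, [L:F] = [L:K] · [K:F]. Here this gives [L:F] = 47 · 79 = 3713.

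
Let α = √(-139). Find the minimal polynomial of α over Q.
m_α(x) = x^2 + 139

α satisfies α^2 + 139 = 0, so x^2 + 139 annihilates α. Since d = -139 is squarefree and ≠ 1, it is not a perfect square in Q, so x^2 + 139 has no rational root and is therefore irreducible over Q (a degree-2 polynomial over a field is irreducible iff it has no root). Hence m_α(x) = x^2 + 139.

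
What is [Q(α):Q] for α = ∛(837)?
[Q(α):Q] = 3

The minimal polynomial of α is x^3 - 837, irreducible over Q since 837 is not a perfect cube (so x^3 - 837 has no rational root). Hence [Q(α):Q] = deg(m_α) = 3.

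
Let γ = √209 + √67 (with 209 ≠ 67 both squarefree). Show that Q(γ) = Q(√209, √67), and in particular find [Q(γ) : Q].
[Q(γ) : Q] = 4 (equivalently, Q(γ) = Q(√209, √67))

Obviously Q(γ) ⊆ Q(√209, √67), and [Q(√209, √67):Q] = 4 (since 209, 67 are distinct squarefree integers > 1 with 14003 not a perfect square). To show equality we compute the minimal polynomial of γ. From γ = √209 + √67: γ^2 = 209 + 2√(14003) + 67 = 276 + 2√(14003), so γ^2 - 276 = 2√(14003); squaring, (γ^2 - 276)^2 = 4·14003, i.e. γ^4 - 552γ^2 + 76176 - 56012 = 0, i.e. γ^4 - 552γ^2 + 20164 = 0. So γ is a root of x^4 - 552x^2 + 20164. This polynomial is irreducible over Q: it has no rational root (each ±√209 ± √67 is irrational), and any factorization into two quadratics over Q would force √(14003) ∈ Q (pairing opposite roots) or √209, √67 ∈ Q (other pairings), all impossible. Hence [Q(γ):Q] = 4 = [Q(√209, √67):Q], so Q(γ) = Q(√209, √67).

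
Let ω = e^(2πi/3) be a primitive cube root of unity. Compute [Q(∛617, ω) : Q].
[Q(∛617, ω) : Q] = 6

[Q(∛617):Q] = 3 (min poly x^3 - 617, irreducible since 617 is not a perfect cube). [Q(ω):Q] = 2 (min poly x^2 + x + 1). Since Q(∛617) ⊂ R and ω ∉ R, we have ω ∉ Q(∛617), so x^2 + x + 1 remains irreducible over Q(∛617) and [Q(∛617, ω) : Q(∛617)] = 2. By the tower law, [Q(∛617, ω) : Q] = 3 · 2 = 6. (In fact Q(∛617, ω) is the splitting field of x^3 - 617 over Q.)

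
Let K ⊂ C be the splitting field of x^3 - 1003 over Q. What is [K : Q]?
[K : Q] = 6

The roots of x^3 - 1003 are ∛1003, ω∛1003, ω^2∛1003 where ω = e^(2πi/3) is a primitive cube root of unity, so K = Q(∛1003, ω). Now [Q(∛1003):Q] = 3 (since 1003 is not a perfect cube, x^3 - 1003 is irreducible) and [Q(ω):Q] = 2. Both 2 and 3 divide [K:Q], and [K:Q] ≤ 3·2 = 6, so [K:Q] = 6. (Equivalently: Q(∛1003) ⊂ R but ω ∉ R, so [K : Q(∛1003)] = 2.)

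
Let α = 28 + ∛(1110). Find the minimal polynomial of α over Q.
m_α(x) = x^3 - 84x^2 + 2352x - 23062

Set β = α - 28 = ∛(1110), so β^3 = 1110. Then (α - 28)^3 - 1110 = 0, i.e. α is a root of g(x) = (x - 28)^3 - 1110 = x^3 - 84x^2 + 2352x - 23062. Since g(x) = h(x - 28) where h(x) = x^3 - 1110, and h is irreducible over Q (because 1110 is not a perfect cube, so h has no rational root, and a monic cubic with no rational root is irreducible), g is also irreducible (irreducibility is preserved under the substitution x → x - 28). Hence m_α(x) = x^3 - 84x^2 + 2352x - 23062.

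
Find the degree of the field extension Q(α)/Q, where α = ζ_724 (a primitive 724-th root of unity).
[Q(α):Q] = 360

The minimal polynomial of ζ_724 over Q is the 724-th cyclotomic polynomial Φ_724(x), which is irreducible over Q and has degree φ(724) = 360. Hence [Q(α):Q] = φ(724) = 360.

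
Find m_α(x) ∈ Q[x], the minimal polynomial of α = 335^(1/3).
m_α(x) = x^3 - 335

α satisfies α^3 = 335, so x^3 - 335 annihilates α. By the rational root test, a rational root p/q (in lowest terms) of x^3 - 335 would satisfy p^3 = 335 q^3, forcing q = 1 and p^3 = 335; but 335 is not a perfect cube, contradiction. A monic cubic over Q with no rational root is irreducible (any nontrivial factorization would include a linear factor). Hence x^3 - 335 is the minimal polynomial of α, and in particular [Q(α):Q] = 3.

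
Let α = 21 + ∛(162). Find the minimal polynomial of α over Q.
m_α(x) = x^3 - 63x^2 + 1323x - 9423

Set β = α - 21 = ∛(162), so β^3 = 162. Then (α - 21)^3 - 162 = 0, i.e. α is a root of g(x) = (x - 21)^3 - 162 = x^3 - 63x^2 + 1323x - 9423. Since g(x) = h(x - 21) where h(x) = x^3 - 162, and h is irreducible over Q (because 162 is not a perfect cube, so h has no rational root, and a monic cubic with no rational root is irreducible), g is also irreducible (irreducibility is preserved under the substitution x → x - 21). Hence m_α(x) = x^3 - 63x^2 + 1323x - 9423.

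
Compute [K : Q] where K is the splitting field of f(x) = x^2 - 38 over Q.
[K : Q] = 2

f(x) = x^2 - 38 factors as (x - √38)(x + √38). The splitting field is K = Q(√38). Since 38 is squarefree and > 1, it is not a perfect square, so x^2 - 38 is irreducible over Q and [Q(√38) : Q] = 2. Hence [K : Q] = 2.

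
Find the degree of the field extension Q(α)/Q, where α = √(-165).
[Q(α):Q] = 2

[Q(α):Q] equals the degree of the minimal polynomial of α. Here α^2 = -165 and x^2 + 165 is irreducible (d = -165 is squarefree, ≠ 1, hence not a square), so deg(m_α) = 2. Thus [Q(α):Q] = 2.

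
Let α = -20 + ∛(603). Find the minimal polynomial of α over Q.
m_α(x) = x^3 + 60x^2 + 1200x + 7397

Set β = α + 20 = ∛(603), so β^3 = 603. Then (α + 20)^3 - 603 = 0, i.e. α is a root of g(x) = (x + 20)^3 - 603 = x^3 + 60x^2 + 1200x + 7397. Since g(x) = h(x + 20) where h(x) = x^3 - 603, and h is irreducible over Q (because 603 is not a perfect cube, so h has no rational root, and a monic cubic with no rational root is irreducible), g is also irreducible (irreducibility is preserved under the substitution x → x + 20). Hence m_α(x) = x^3 + 60x^2 + 1200x + 7397.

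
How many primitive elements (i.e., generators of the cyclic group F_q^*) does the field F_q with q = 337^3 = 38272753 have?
There are φ(38272752) = 10668672 primitive elements

F_q^* is cyclic of order q - 1 = 38272752. A cyclic group of order m has exactly φ(m) generators. Here m = 38272752 = 2^4 · 3^2 · 7 · 43 · 883, so the number of primitive elements is φ(38272752) = 10668672.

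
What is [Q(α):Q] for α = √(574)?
[Q(α):Q] = 2

[Q(α):Q] equals the degree of the minimal polynomial of α. Here α^2 = 574 and x^2 - 574 is irreducible (d = 574 is squarefree, ≠ 1, hence not a square), so deg(m_α) = 2. Thus [Q(α):Q] = 2.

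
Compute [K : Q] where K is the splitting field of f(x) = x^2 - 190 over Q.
[K : Q] = 2

f(x) = x^2 - 190 factors as (x - √190)(x + √190). The splitting field is K = Q(√190). Since 190 is squarefree and > 1, it is not a perfect square, so x^2 - 190 is irreducible over Q and [Q(√190) : Q] = 2. Hence [K : Q] = 2.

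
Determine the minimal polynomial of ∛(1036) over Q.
m_α(x) = x^3 - 1036

α satisfies α^3 = 1036, so x^3 - 1036 annihilates α. By the rational root test, a rational root p/q (in lowest terms) of x^3 - 1036 would satisfy p^3 = 1036 q^3, forcing q = 1 and p^3 = 1036; but 1036 is not a perfect cube, contradiction. A monic cubic over Q with no rational root is irreducible (any nontrivial factorization would include a linear factor). Hence x^3 - 1036 is the minimal polynomial of α, and in particular [Q(α):Q] = 3.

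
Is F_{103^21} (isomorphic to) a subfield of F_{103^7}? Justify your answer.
No: F_{103^21} is not a subfield of F_{103^7}

F_{p^m} embeds in F_{p^n} iff m | n. Here 21 ∤ 7 (since 7 = 0·21 + 7 with remainder 7 ≠ 0), so F_{103^21} is not a subfield of F_{103^7}. Equivalently: if it were, the tower law would give 21 = [F_{103^21}:F_103] dividing [F_{103^7}:F_103] = 7, contradiction.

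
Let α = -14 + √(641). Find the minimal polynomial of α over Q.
m_α(x) = x^2 + 28x - 445

From α + 14 = √(641), squaring gives (α + 14)^2 = 641, i.e. α^2 + 28α + 196 = 641, so α^2 + 28α - 445 = 0. The discriminant of x^2 + 28x - 445 is (28)^2 - 4·(-445) = 784 + 1780 = 2564, and 4·(641) is not a perfect square in Q since 641 is squarefree and ≠ 1. Hence x^2 + 28x - 445 is irreducible over Q and is the minimal polynomial of α.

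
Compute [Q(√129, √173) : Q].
[Q(√129, √173) : Q] = 4

[Q(√129):Q] = 2 (min poly x^2 - 129, irreducible since 129 is squarefree > 1). For the top step, suppose √173 ∈ Q(√129), say √173 = c + d√129 with c, d ∈ Q. Squaring: 173 = c^2 + 129d^2 + 2cd√129. Since √129 ∉ Q this forces 2cd = 0. If d = 0 then √173 = c ∈ Q, contradicting 173 squarefree > 1. If c = 0 then 173 = 129d^2, so 129·173 = (129d)^2 is a perfect square in Q — but 129·173 = 22317 is not a perfect square (since 129 and 173 are distinct squarefree integers). Contradiction. Hence √173 ∉ Q(√129), so x^2 - 173 stays irreducible over Q(√129) and [Q(√129, √173) : Q(√129)] = 2. By the tower law, [Q(√129, √173) : Q] = 2 · 2 = 4.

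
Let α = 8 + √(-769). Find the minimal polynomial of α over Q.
m_α(x) = x^2 - 16x + 833

From α - 8 = √(-769), squaring gives (α - 8)^2 = -769, i.e. α^2 - 16α + 64 = -769, so α^2 - 16α + 833 = 0. The discriminant of x^2 - 16x + 833 is (-16)^2 - 4·(833) = 256 - 3332 = -3076, and 4·(-769) is not a perfect square in Q since -769 is squarefree and ≠ 1. Hence x^2 - 16x + 833 is irreducible over Q and is the minimal polynomial of α.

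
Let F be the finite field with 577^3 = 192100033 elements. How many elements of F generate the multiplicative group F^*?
There are φ(192100032) = 60652800 primitive elements

F_q^* is cyclic of order q - 1 = 192100032. A cyclic group of order m has exactly φ(m) generators. Here m = 192100032 = 2^6 · 3^3 · 19 · 5851, so the number of primitive elements is φ(192100032) = 60652800.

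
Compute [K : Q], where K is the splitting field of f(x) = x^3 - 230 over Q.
[K : Q] = 6

The roots of x^3 - 230 are ∛230, ω∛230, ω^2∛230 where ω = e^(2πi/3) is a primitive cube root of unity, so K = Q(∛230, ω). Now [Q(∛230):Q] = 3 (since 230 is not a perfect cube, x^3 - 230 is irreducible) and [Q(ω):Q] = 2. Both 2 and 3 divide [K:Q], and [K:Q] ≤ 3·2 = 6, so [K:Q] = 6. (Equivalently: Q(∛230) ⊂ R but ω ∉ R, so [K : Q(∛230)] = 2.)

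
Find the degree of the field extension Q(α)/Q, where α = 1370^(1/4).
[Q(α):Q] = 4

α is a root of x^4 - 1370. By Eisenstein's criterion at the prime p = 2 (which divides the constant term 1370 but p^2 = 4 does not, since 1370 is squarefree), x^4 - 1370 is irreducible over Q. Hence [Q(α):Q] = 4.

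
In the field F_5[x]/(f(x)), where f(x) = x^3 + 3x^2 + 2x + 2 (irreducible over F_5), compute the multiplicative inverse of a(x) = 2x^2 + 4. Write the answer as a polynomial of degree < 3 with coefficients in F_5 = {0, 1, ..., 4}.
a(x)^(-1) ≡ 2x + 1 (mod f(x))

Since f is irreducible over F_5, F_5[x]/(f) is a field and a(x) ≠ 0 has an inverse. Apply the extended Euclidean algorithm to f(x) and a(x) in F_5[x]: f(x) = (3x + 4)·a(x) + (1). The last nonzero remainder is the constant 1 = gcd(f, a) in F_5. Back-substituting through the division chain expresses 1 = s(x)·a(x) + t(x)·f(x) with s(x) ≡ 2x + 1 (mod f), so a(x)^(-1) ≡ s(x) = 2x + 1 (mod f). Check: (2x^2 + 4)·(2x + 1) = 4x^3 + 2x^2 + 3x + 4 ≡ 1 (mod x^3 + 3x^2 + 2x + 2).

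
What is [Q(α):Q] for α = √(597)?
[Q(α):Q] = 2

[Q(α):Q] equals the degree of the minimal polynomial of α. Here α^2 = 597 and x^2 - 597 is irreducible (d = 597 is squarefree, ≠ 1, hence not a square), so deg(m_α) = 2. Thus [Q(α):Q] = 2.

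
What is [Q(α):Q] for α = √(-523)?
[Q(α):Q] = 2

[Q(α):Q] equals the degree of the minimal polynomial of α. Here α^2 = -523 and x^2 + 523 is irreducible (d = -523 is squarefree, ≠ 1, hence not a square), so deg(m_α) = 2. Thus [Q(α):Q] = 2.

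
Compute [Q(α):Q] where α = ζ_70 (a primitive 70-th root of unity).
[Q(α):Q] = 24

The minimal polynomial of ζ_70 over Q is the 70-th cyclotomic polynomial Φ_70(x), which is irreducible over Q and has degree φ(70) = 24. Hence [Q(α):Q] = φ(70) = 24.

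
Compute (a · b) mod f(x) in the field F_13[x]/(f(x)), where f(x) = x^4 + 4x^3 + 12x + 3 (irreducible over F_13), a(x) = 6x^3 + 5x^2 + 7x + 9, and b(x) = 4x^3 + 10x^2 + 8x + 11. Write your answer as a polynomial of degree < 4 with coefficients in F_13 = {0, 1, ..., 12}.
a · b ≡ 9x^3 + 9x^2 + 10x + 10 (mod f(x))

Multiply in F_13[x]: a(x)·b(x) = (6x^3 + 5x^2 + 7x + 9)·(4x^3 + 10x^2 + 8x + 11) = 11x^6 + 2x^5 + 9x^4 + 4x^3 + 6x^2 + 6x + 8. This has degree ≥ 4, so divide by f(x) over F_13: 11x^6 + 2x^5 + 9x^4 + 4x^3 + 6x^2 + 6x + 8 = (11x^2 + 10x + 8)·(x^4 + 4x^3 + 12x + 3) + (9x^3 + 9x^2 + 10x + 10). Hence a·b ≡ 9x^3 + 9x^2 + 10x + 10 (mod f). (F_13[x]/(f) is a field with 13^4 = 28561 elements since f is irreducible of degree 4.)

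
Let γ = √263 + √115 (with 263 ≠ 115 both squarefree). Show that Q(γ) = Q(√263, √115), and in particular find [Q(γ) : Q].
[Q(γ) : Q] = 4 (equivalently, Q(γ) = Q(√263, √115))

Obviously Q(γ) ⊆ Q(√263, √115), and [Q(√263, √115):Q] = 4 (since 263, 115 are distinct squarefree integers > 1 with 30245 not a perfect square). To show equality we compute the minimal polynomial of γ. From γ = √263 + √115: γ^2 = 263 + 2√(30245) + 115 = 378 + 2√(30245), so γ^2 - 378 = 2√(30245); squaring, (γ^2 - 378)^2 = 4·30245, i.e. γ^4 - 756γ^2 + 142884 - 120980 = 0, i.e. γ^4 - 756γ^2 + 21904 = 0. So γ is a root of x^4 - 756x^2 + 21904. This polynomial is irreducible over Q: it has no rational root (each ±√263 ± √115 is irrational), and any factorization into two quadratics over Q would force √(30245) ∈ Q (pairing opposite roots) or √263, √115 ∈ Q (other pairings), all impossible. Hence [Q(γ):Q] = 4 = [Q(√263, √115):Q], so Q(γ) = Q(√263, √115).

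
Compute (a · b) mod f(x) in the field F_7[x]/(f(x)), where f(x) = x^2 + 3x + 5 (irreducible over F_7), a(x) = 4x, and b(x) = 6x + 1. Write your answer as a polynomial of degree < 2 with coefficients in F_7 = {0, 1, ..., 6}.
a · b ≡ 2x + 6 (mod f(x))

Multiply in F_7[x]: a(x)·b(x) = (4x)·(6x + 1) = 3x^2 + 4x. This has degree ≥ 2, so divide by f(x) over F_7: 3x^2 + 4x = (3)·(x^2 + 3x + 5) + (2x + 6). Hence a·b ≡ 2x + 6 (mod f). (F_7[x]/(f) is a field with 7^2 = 49 elements since f is irreducible of degree 2.)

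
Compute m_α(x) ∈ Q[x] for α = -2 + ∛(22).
m_α(x) = x^3 + 6x^2 + 12x - 14

Set β = α + 2 = ∛(22), so β^3 = 22. Then (α + 2)^3 - 22 = 0, i.e. α is a root of g(x) = (x + 2)^3 - 22 = x^3 + 6x^2 + 12x - 14. Since g(x) = h(x + 2) where h(x) = x^3 - 22, and h is irreducible over Q (because 22 is not a perfect cube, so h has no rational root, and a monic cubic with no rational root is irreducible), g is also irreducible (irreducibility is preserved under the substitution x → x + 2). Hence m_α(x) = x^3 + 6x^2 + 12x - 14.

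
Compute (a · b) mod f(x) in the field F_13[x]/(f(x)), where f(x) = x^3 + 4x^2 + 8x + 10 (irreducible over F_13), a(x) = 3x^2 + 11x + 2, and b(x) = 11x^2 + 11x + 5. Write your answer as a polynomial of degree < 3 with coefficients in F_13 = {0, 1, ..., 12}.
a · b ≡ x^2 + 11 (mod f(x))

Multiply in F_13[x]: a(x)·b(x) = (3x^2 + 11x + 2)·(11x^2 + 11x + 5) = 7x^4 + 11x^3 + 2x^2 + 12x + 10. This has degree ≥ 3, so divide by f(x) over F_13: 7x^4 + 11x^3 + 2x^2 + 12x + 10 = (7x + 9)·(x^3 + 4x^2 + 8x + 10) + (x^2 + 11). Hence a·b ≡ x^2 + 11 (mod f). (F_13[x]/(f) is a field with 13^3 = 2197 elements since f is irreducible of degree 3.)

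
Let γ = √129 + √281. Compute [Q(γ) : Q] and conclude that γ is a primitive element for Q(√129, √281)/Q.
[Q(γ) : Q] = 4 (equivalently, Q(γ) = Q(√129, √281))

Obviously Q(γ) ⊆ Q(√129, √281), and [Q(√129, √281):Q] = 4 (since 129, 281 are distinct squarefree integers > 1 with 36249 not a perfect square). To show equality we compute the minimal polynomial of γ. From γ = √129 + √281: γ^2 = 129 + 2√(36249) + 281 = 410 + 2√(36249), so γ^2 - 410 = 2√(36249); squaring, (γ^2 - 410)^2 = 4·36249, i.e. γ^4 - 820γ^2 + 168100 - 144996 = 0, i.e. γ^4 - 820γ^2 + 23104 = 0. So γ is a root of x^4 - 820x^2 + 23104. This polynomial is irreducible over Q: it has no rational root (each ±√129 ± √281 is irrational), and any factorization into two quadratics over Q would force √(36249) ∈ Q (pairing opposite roots) or √129, √281 ∈ Q (other pairings), all impossible. Hence [Q(γ):Q] = 4 = [Q(√129, √281):Q], so Q(γ) = Q(√129, √281).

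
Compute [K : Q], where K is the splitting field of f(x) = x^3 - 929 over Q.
[K : Q] = 6

The roots of x^3 - 929 are ∛929, ω∛929, ω^2∛929 where ω = e^(2πi/3) is a primitive cube root of unity, so K = Q(∛929, ω). Now [Q(∛929):Q] = 3 (since 929 is not a perfect cube, x^3 - 929 is irreducible) and [Q(ω):Q] = 2. Both 2 and 3 divide [K:Q], and [K:Q] ≤ 3·2 = 6, so [K:Q] = 6. (Equivalently: Q(∛929) ⊂ R but ω ∉ R, so [K : Q(∛929)] = 2.)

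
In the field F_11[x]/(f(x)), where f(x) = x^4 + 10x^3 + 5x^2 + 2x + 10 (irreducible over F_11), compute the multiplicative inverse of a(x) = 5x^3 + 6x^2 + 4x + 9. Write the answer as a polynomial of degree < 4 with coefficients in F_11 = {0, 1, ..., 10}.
a(x)^(-1) ≡ 7x^3 + 7x^2 + 3 (mod f(x))

Since f is irreducible over F_11, F_11[x]/(f) is a field and a(x) ≠ 0 has an inverse. Apply the extended Euclidean algorithm to f(x) and a(x) in F_11[x]: f(x) = (9x)·a(x) + (2x^2 + 9x + 10);  a(x) = (8x)·(2x^2 + 9x + 10) + (x + 9);  (2x^2 + 9x + 10) = (2x + 2)·(x + 9) + (3). The last nonzero remainder is the constant 3 = gcd(f, a) in F_11. Back-substituting through the division chain expresses 3 = s(x)·a(x) + t(x)·f(x) with s(x) ≡ 10x^3 + 10x^2 + 9 (mod f), so (10x^3 + 10x^2 + 9)·a(x) ≡ 3 (mod f). Multiplying by 3^(-1) ≡ 4 in F_11 gives a(x)^(-1) ≡ 4·(10x^3 + 10x^2 + 9) ≡ 7x^3 + 7x^2 + 3 (mod f). Check: (5x^3 + 6x^2 + 4x + 9)·(7x^3 + 7x^2 + 3) = 2x^6 + 4x^4 + 7x^3 + 4x^2 + x + 5 ≡ 1 (mod x^4 + 10x^3 + 5x^2 + 2x + 10).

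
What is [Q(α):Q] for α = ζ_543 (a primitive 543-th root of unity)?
[Q(α):Q] = 360

The minimal polynomial of ζ_543 over Q is the 543-th cyclotomic polynomial Φ_543(x), which is irreducible over Q and has degree φ(543) = 360. Hence [Q(α):Q] = φ(543) = 360.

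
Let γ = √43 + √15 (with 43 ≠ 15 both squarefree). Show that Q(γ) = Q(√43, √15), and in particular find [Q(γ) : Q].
[Q(γ) : Q] = 4 (equivalently, Q(γ) = Q(√43, √15))

Obviously Q(γ) ⊆ Q(√43, √15), and [Q(√43, √15):Q] = 4 (since 43, 15 are distinct squarefree integers > 1 with 645 not a perfect square). To show equality we compute the minimal polynomial of γ. From γ = √43 + √15: γ^2 = 43 + 2√(645) + 15 = 58 + 2√(645), so γ^2 - 58 = 2√(645); squaring, (γ^2 - 58)^2 = 4·645, i.e. γ^4 - 116γ^2 + 3364 - 2580 = 0, i.e. γ^4 - 116γ^2 + 784 = 0. So γ is a root of x^4 - 116x^2 + 784. This polynomial is irreducible over Q: it has no rational root (each ±√43 ± √15 is irrational), and any factorization into two quadratics over Q would force √(645) ∈ Q (pairing opposite roots) or √43, √15 ∈ Q (other pairings), all impossible. Hence [Q(γ):Q] = 4 = [Q(√43, √15):Q], so Q(γ) = Q(√43, √15).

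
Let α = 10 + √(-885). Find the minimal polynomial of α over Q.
m_α(x) = x^2 - 20x + 985

From α - 10 = √(-885), squaring gives (α - 10)^2 = -885, i.e. α^2 - 20α + 100 = -885, so α^2 - 20α + 985 = 0. The discriminant of x^2 - 20x + 985 is (-20)^2 - 4·(985) = 400 - 3940 = -3540, and 4·(-885) is not a perfect square in Q since -885 is squarefree and ≠ 1. Hence x^2 - 20x + 985 is irreducible over Q and is the minimal polynomial of α.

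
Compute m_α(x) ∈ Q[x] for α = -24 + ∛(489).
m_α(x) = x^3 + 72x^2 + 1728x + 13335

Set β = α + 24 = ∛(489), so β^3 = 489. Then (α + 24)^3 - 489 = 0, i.e. α is a root of g(x) = (x + 24)^3 - 489 = x^3 + 72x^2 + 1728x + 13335. Since g(x) = h(x + 24) where h(x) = x^3 - 489, and h is irreducible over Q (because 489 is not a perfect cube, so h has no rational root, and a monic cubic with no rational root is irreducible), g is also irreducible (irreducibility is preserved under the substitution x → x + 24). Hence m_α(x) = x^3 + 72x^2 + 1728x + 13335.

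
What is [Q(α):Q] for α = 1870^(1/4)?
[Q(α):Q] = 4

α is a root of x^4 - 1870. By Eisenstein's criterion at the prime p = 2 (which divides the constant term 1870 but p^2 = 4 does not, since 1870 is squarefree), x^4 - 1870 is irreducible over Q. Hence [Q(α):Q] = 4.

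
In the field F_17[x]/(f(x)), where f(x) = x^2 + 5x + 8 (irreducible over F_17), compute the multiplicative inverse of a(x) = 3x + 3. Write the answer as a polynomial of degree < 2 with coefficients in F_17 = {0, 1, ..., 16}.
a(x)^(-1) ≡ 7x + 11 (mod f(x))

Since f is irreducible over F_17, F_17[x]/(f) is a field and a(x) ≠ 0 has an inverse. Apply the extended Euclidean algorithm to f(x) and a(x) in F_17[x]: f(x) = (6x + 7)·a(x) + (4). The last nonzero remainder is the constant 4 = gcd(f, a) in F_17. Back-substituting through the division chain expresses 4 = s(x)·a(x) + t(x)·f(x) with s(x) ≡ 11x + 10 (mod f), so (11x + 10)·a(x) ≡ 4 (mod f). Multiplying by 4^(-1) ≡ 13 in F_17 gives a(x)^(-1) ≡ 13·(11x + 10) ≡ 7x + 11 (mod f). Check: (3x + 3)·(7x + 11) = 4x^2 + 3x + 16 ≡ 1 (mod x^2 + 5x + 8).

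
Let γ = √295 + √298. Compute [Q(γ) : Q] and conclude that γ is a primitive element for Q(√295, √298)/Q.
[Q(γ) : Q] = 4 (equivalently, Q(γ) = Q(√295, √298))

Obviously Q(γ) ⊆ Q(√295, √298), and [Q(√295, √298):Q] = 4 (since 295, 298 are distinct squarefree integers > 1 with 87910 not a perfect square). To show equality we compute the minimal polynomial of γ. From γ = √295 + √298: γ^2 = 295 + 2√(87910) + 298 = 593 + 2√(87910), so γ^2 - 593 = 2√(87910); squaring, (γ^2 - 593)^2 = 4·87910, i.e. γ^4 - 1186γ^2 + 351649 - 351640 = 0, i.e. γ^4 - 1186γ^2 + 9 = 0. So γ is a root of x^4 - 1186x^2 + 9. This polynomial is irreducible over Q: it has no rational root (each ±√295 ± √298 is irrational), and any factorization into two quadratics over Q would force √(87910) ∈ Q (pairing opposite roots) or √295, √298 ∈ Q (other pairings), all impossible. Hence [Q(γ):Q] = 4 = [Q(√295, √298):Q], so Q(γ) = Q(√295, √298).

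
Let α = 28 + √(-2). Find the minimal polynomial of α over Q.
m_α(x) = x^2 - 56x + 786

From α - 28 = √(-2), squaring gives (α - 28)^2 = -2, i.e. α^2 - 56α + 784 = -2, so α^2 - 56α + 786 = 0. The discriminant of x^2 - 56x + 786 is (-56)^2 - 4·(786) = 3136 - 3144 = -8, and 4·(-2) is not a perfect square in Q since -2 is squarefree and ≠ 1. Hence x^2 - 56x + 786 is irreducible over Q and is the minimal polynomial of α.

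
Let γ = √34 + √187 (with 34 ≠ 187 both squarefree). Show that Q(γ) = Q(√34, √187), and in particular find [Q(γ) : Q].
[Q(γ) : Q] = 4 (equivalently, Q(γ) = Q(√34, √187))

Obviously Q(γ) ⊆ Q(√34, √187), and [Q(√34, √187):Q] = 4 (since 34, 187 are distinct squarefree integers > 1 with 6358 not a perfect square). To show equality we compute the minimal polynomial of γ. From γ = √34 + √187: γ^2 = 34 + 2√(6358) + 187 = 221 + 2√(6358), so γ^2 - 221 = 2√(6358); squaring, (γ^2 - 221)^2 = 4·6358, i.e. γ^4 - 442γ^2 + 48841 - 25432 = 0, i.e. γ^4 - 442γ^2 + 23409 = 0. So γ is a root of x^4 - 442x^2 + 23409. This polynomial is irreducible over Q: it has no rational root (each ±√34 ± √187 is irrational), and any factorization into two quadratics over Q would force √(6358) ∈ Q (pairing opposite roots) or √34, √187 ∈ Q (other pairings), all impossible. Hence [Q(γ):Q] = 4 = [Q(√34, √187):Q], so Q(γ) = Q(√34, √187).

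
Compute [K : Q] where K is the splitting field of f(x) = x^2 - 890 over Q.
[K : Q] = 2

f(x) = x^2 - 890 factors as (x - √890)(x + √890). The splitting field is K = Q(√890). Since 890 is squarefree and > 1, it is not a perfect square, so x^2 - 890 is irreducible over Q and [Q(√890) : Q] = 2. Hence [K : Q] = 2.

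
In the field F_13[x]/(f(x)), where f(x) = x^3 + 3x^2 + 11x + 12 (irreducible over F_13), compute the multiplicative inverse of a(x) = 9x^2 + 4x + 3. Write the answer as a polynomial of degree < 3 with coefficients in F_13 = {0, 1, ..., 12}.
a(x)^(-1) ≡ 9x^2 + 11x + 6 (mod f(x))

Since f is irreducible over F_13, F_13[x]/(f) is a field and a(x) ≠ 0 has an inverse. Apply the extended Euclidean algorithm to f(x) and a(x) in F_13[x]: f(x) = (3x + 12)·a(x) + (6x + 2);  a(x) = (8x + 11)·(6x + 2) + (7). The last nonzero remainder is the constant 7 = gcd(f, a) in F_13. Back-substituting through the division chain expresses 7 = s(x)·a(x) + t(x)·f(x) with s(x) ≡ 11x^2 + 12x + 3 (mod f), so (11x^2 + 12x + 3)·a(x) ≡ 7 (mod f). Multiplying by 7^(-1) ≡ 2 in F_13 gives a(x)^(-1) ≡ 2·(11x^2 + 12x + 3) ≡ 9x^2 + 11x + 6 (mod f). Check: (9x^2 + 4x + 3)·(9x^2 + 11x + 6) = 3x^4 + 5x^3 + 8x^2 + 5x + 5 ≡ 1 (mod x^3 + 3x^2 + 11x + 12).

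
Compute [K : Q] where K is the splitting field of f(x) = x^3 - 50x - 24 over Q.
[K : Q] = 6

By the rational root test, any rational root of the monic integer polynomial f(x) = x^3 - 50x - 24 must be an integer dividing the constant term -24, i.e. one of ±{1, 2, 3, 4, 6, 8, 12, 24}. Evaluating: f(1) = -73, f(-1) = 25, f(2) = -116, f(-2) = 68, f(3) = -147, f(-3) = 99, f(4) = -160, f(-4) = 112, f(6) = -108, f(-6) = 60, f(8) = 88, f(-8) = -136, f(12) = 1104, f(-12) = -1152, f(24) = 12600, f(-24) = -12648; none is 0, so f has no rational root and is therefore irreducible over Q (a cubic with no linear factor over a field is irreducible). For an irreducible cubic, the Galois group is A_3 or S_3 according as the discriminant disc(f) = -4a^3 - 27b^2 = -4·(-50)^3 - 27·(-24)^2 = 484448 is or is not a square in Q. Here disc(f) = 484448 is not a perfect square in Q, so the Galois group of f over Q is not contained in A_3 and must be all of S_3. The splitting field has degree |S_3| = 6 over Q, so [K : Q] = 6.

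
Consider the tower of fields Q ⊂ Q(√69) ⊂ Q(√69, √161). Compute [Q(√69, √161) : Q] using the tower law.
[Q(√69, √161) : Q] = 4

[Q(√69):Q] = 2 (min poly x^2 - 69, irreducible since 69 is squarefree > 1). For the top step, suppose √161 ∈ Q(√69), say √161 = c + d√69 with c, d ∈ Q. Squaring: 161 = c^2 + 69d^2 + 2cd√69. Since √69 ∉ Q this forces 2cd = 0. If d = 0 then √161 = c ∈ Q, contradicting 161 squarefree > 1. If c = 0 then 161 = 69d^2, so 69·161 = (69d)^2 is a perfect square in Q — but 69·161 = 11109 is not a perfect square (since 69 and 161 are distinct squarefree integers). Contradiction. Hence √161 ∉ Q(√69), so x^2 - 161 stays irreducible over Q(√69) and [Q(√69, √161) : Q(√69)] = 2. By the tower law, [Q(√69, √161) : Q] = 2 · 2 = 4.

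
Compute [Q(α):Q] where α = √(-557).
[Q(α):Q] = 2

[Q(α):Q] equals the degree of the minimal polynomial of α. Here α^2 = -557 and x^2 + 557 is irreducible (d = -557 is squarefree, ≠ 1, hence not a square), so deg(m_α) = 2. Thus [Q(α):Q] = 2.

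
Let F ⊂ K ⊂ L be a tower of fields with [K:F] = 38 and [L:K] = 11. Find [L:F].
[L:F] = 418

The tower law says that for any tower of field extensions F ⊂ K ⊂ L with finite degrees, [L:F] = [L:K] · [K:F]. Here this gives [L:F] = 11 · 38 = 418.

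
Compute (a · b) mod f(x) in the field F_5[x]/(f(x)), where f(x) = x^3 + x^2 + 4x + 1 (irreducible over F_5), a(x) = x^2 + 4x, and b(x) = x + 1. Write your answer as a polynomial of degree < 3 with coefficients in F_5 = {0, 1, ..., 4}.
a · b ≡ 4x^2 + 4 (mod f(x))

Multiply in F_5[x]: a(x)·b(x) = (x^2 + 4x)·(x + 1) = x^3 + 4x. This has degree ≥ 3, so divide by f(x) over F_5: x^3 + 4x = (1)·(x^3 + x^2 + 4x + 1) + (4x^2 + 4). Hence a·b ≡ 4x^2 + 4 (mod f). (F_5[x]/(f) is a field with 5^3 = 125 elements since f is irreducible of degree 3.)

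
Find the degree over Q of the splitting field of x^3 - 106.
[K : Q] = 6

The roots of x^3 - 106 are ∛106, ω∛106, ω^2∛106 where ω = e^(2πi/3) is a primitive cube root of unity, so K = Q(∛106, ω). Now [Q(∛106):Q] = 3 (since 106 is not a perfect cube, x^3 - 106 is irreducible) and [Q(ω):Q] = 2. Both 2 and 3 divide [K:Q], and [K:Q] ≤ 3·2 = 6, so [K:Q] = 6. (Equivalently: Q(∛106) ⊂ R but ω ∉ R, so [K : Q(∛106)] = 2.)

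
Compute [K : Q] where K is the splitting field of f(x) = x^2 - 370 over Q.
[K : Q] = 2

f(x) = x^2 - 370 factors as (x - √370)(x + √370). The splitting field is K = Q(√370). Since 370 is squarefree and > 1, it is not a perfect square, so x^2 - 370 is irreducible over Q and [Q(√370) : Q] = 2. Hence [K : Q] = 2.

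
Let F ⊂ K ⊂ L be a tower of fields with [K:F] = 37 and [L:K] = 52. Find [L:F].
[L:F] = 1924

The tower law says that for any tower of field extensions F ⊂ K ⊂ L with finite degrees, [L:F] = [L:K] · [K:F]. Here this gives [L:F] = 52 · 37 = 1924.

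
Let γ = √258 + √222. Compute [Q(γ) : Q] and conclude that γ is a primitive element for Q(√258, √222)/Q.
[Q(γ) : Q] = 4 (equivalently, Q(γ) = Q(√258, √222))

Obviously Q(γ) ⊆ Q(√258, √222), and [Q(√258, √222):Q] = 4 (since 258, 222 are distinct squarefree integers > 1 with 57276 not a perfect square). To show equality we compute the minimal polynomial of γ. From γ = √258 + √222: γ^2 = 258 + 2√(57276) + 222 = 480 + 2√(57276), so γ^2 - 480 = 2√(57276); squaring, (γ^2 - 480)^2 = 4·57276, i.e. γ^4 - 960γ^2 + 230400 - 229104 = 0, i.e. γ^4 - 960γ^2 + 1296 = 0. So γ is a root of x^4 - 960x^2 + 1296. This polynomial is irreducible over Q: it has no rational root (each ±√258 ± √222 is irrational), and any factorization into two quadratics over Q would force √(57276) ∈ Q (pairing opposite roots) or √258, √222 ∈ Q (other pairings), all impossible. Hence [Q(γ):Q] = 4 = [Q(√258, √222):Q], so Q(γ) = Q(√258, √222).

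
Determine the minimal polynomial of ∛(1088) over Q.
m_α(x) = x^3 - 1088

α satisfies α^3 = 1088, so x^3 - 1088 annihilates α. By the rational root test, a rational root p/q (in lowest terms) of x^3 - 1088 would satisfy p^3 = 1088 q^3, forcing q = 1 and p^3 = 1088; but 1088 is not a perfect cube, contradiction. A monic cubic over Q with no rational root is irreducible (any nontrivial factorization would include a linear factor). Hence x^3 - 1088 is the minimal polynomial of α, and in particular [Q(α):Q] = 3.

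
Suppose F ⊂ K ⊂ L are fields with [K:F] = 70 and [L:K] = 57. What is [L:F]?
[L:F] = 3990

The tower law says that for any tower of field extensions F ⊂ K ⊂ L with finite degrees, [L:F] = [L:K] · [K:F]. Here this gives [L:F] = 57 · 70 = 3990.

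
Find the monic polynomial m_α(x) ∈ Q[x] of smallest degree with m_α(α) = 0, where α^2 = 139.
m_α(x) = x^2 - 139

α satisfies α^2 - 139 = 0, so x^2 - 139 annihilates α. Since d = 139 is squarefree and ≠ 1, it is not a perfect square in Q, so x^2 - 139 has no rational root and is therefore irreducible over Q (a degree-2 polynomial over a field is irreducible iff it has no root). Hence m_α(x) = x^2 - 139.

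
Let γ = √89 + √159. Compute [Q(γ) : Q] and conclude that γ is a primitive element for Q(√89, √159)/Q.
[Q(γ) : Q] = 4 (equivalently, Q(γ) = Q(√89, √159))

Obviously Q(γ) ⊆ Q(√89, √159), and [Q(√89, √159):Q] = 4 (since 89, 159 are distinct squarefree integers > 1 with 14151 not a perfect square). To show equality we compute the minimal polynomial of γ. From γ = √89 + √159: γ^2 = 89 + 2√(14151) + 159 = 248 + 2√(14151), so γ^2 - 248 = 2√(14151); squaring, (γ^2 - 248)^2 = 4·14151, i.e. γ^4 - 496γ^2 + 61504 - 56604 = 0, i.e. γ^4 - 496γ^2 + 4900 = 0. So γ is a root of x^4 - 496x^2 + 4900. This polynomial is irreducible over Q: it has no rational root (each ±√89 ± √159 is irrational), and any factorization into two quadratics over Q would force √(14151) ∈ Q (pairing opposite roots) or √89, √159 ∈ Q (other pairings), all impossible. Hence [Q(γ):Q] = 4 = [Q(√89, √159):Q], so Q(γ) = Q(√89, √159).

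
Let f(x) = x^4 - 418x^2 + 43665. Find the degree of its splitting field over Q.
[K : Q] = 4

Solving the quadratic in x^2: x^2 = (418 ± √(418^2 - 4·43665))/2 = (418 ± √64)/2 = (418 ± 8)/2, giving x^2 = 213 or x^2 = 205. So f(x) = (x^2 - 213)(x^2 - 205) and the roots of f are ±√213, ±√205. Hence the splitting field is K = Q(√213, √205). Since 213 and 205 are distinct squarefree integers > 1, their product 43665 is not a perfect square, so √205 ∉ Q(√213). By the tower law [K:Q] = [Q(√213,√205):Q(√213)] · [Q(√213):Q] = 2 · 2 = 4.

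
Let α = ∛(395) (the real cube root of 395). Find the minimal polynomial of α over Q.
m_α(x) = x^3 - 395

α satisfies α^3 = 395, so x^3 - 395 annihilates α. By the rational root test, a rational root p/q (in lowest terms) of x^3 - 395 would satisfy p^3 = 395 q^3, forcing q = 1 and p^3 = 395; but 395 is not a perfect cube, contradiction. A monic cubic over Q with no rational root is irreducible (any nontrivial factorization would include a linear factor). Hence x^3 - 395 is the minimal polynomial of α, and in particular [Q(α):Q] = 3.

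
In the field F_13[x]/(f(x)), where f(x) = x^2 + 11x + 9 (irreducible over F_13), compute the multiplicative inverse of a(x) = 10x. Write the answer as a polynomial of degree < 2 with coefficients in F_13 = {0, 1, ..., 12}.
a(x)^(-1) ≡ x + 11 (mod f(x))

Since f is irreducible over F_13, F_13[x]/(f) is a field and a(x) ≠ 0 has an inverse. Apply the extended Euclidean algorithm to f(x) and a(x) in F_13[x]: f(x) = (4x + 5)·a(x) + (9). The last nonzero remainder is the constant 9 = gcd(f, a) in F_13. Back-substituting through the division chain expresses 9 = s(x)·a(x) + t(x)·f(x) with s(x) ≡ 9x + 8 (mod f), so (9x + 8)·a(x) ≡ 9 (mod f). Multiplying by 9^(-1) ≡ 3 in F_13 gives a(x)^(-1) ≡ 3·(9x + 8) ≡ x + 11 (mod f). Check: (10x)·(x + 11) = 10x^2 + 6x ≡ 1 (mod x^2 + 11x + 9).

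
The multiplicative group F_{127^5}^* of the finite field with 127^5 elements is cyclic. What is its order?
|F_{127^5}^*| = 33038369406

F_{127^5} has 127^5 = 33038369407 elements; its multiplicative group consists of all nonzero elements, so |F_{127^5}^*| = 33038369407 - 1 = 33038369406. (It is cyclic since any finite subgroup of the multiplicative group of a field is cyclic.)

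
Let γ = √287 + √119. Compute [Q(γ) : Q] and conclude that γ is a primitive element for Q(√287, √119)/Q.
[Q(γ) : Q] = 4 (equivalently, Q(γ) = Q(√287, √119))

Obviously Q(γ) ⊆ Q(√287, √119), and [Q(√287, √119):Q] = 4 (since 287, 119 are distinct squarefree integers > 1 with 34153 not a perfect square). To show equality we compute the minimal polynomial of γ. From γ = √287 + √119: γ^2 = 287 + 2√(34153) + 119 = 406 + 2√(34153), so γ^2 - 406 = 2√(34153); squaring, (γ^2 - 406)^2 = 4·34153, i.e. γ^4 - 812γ^2 + 164836 - 136612 = 0, i.e. γ^4 - 812γ^2 + 28224 = 0. So γ is a root of x^4 - 812x^2 + 28224. This polynomial is irreducible over Q: it has no rational root (each ±√287 ± √119 is irrational), and any factorization into two quadratics over Q would force √(34153) ∈ Q (pairing opposite roots) or √287, √119 ∈ Q (other pairings), all impossible. Hence [Q(γ):Q] = 4 = [Q(√287, √119):Q], so Q(γ) = Q(√287, √119).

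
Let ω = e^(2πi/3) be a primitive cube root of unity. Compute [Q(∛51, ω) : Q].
[Q(∛51, ω) : Q] = 6

[Q(∛51):Q] = 3 (min poly x^3 - 51, irreducible since 51 is not a perfect cube). [Q(ω):Q] = 2 (min poly x^2 + x + 1). Since Q(∛51) ⊂ R and ω ∉ R, we have ω ∉ Q(∛51), so x^2 + x + 1 remains irreducible over Q(∛51) and [Q(∛51, ω) : Q(∛51)] = 2. By the tower law, [Q(∛51, ω) : Q] = 3 · 2 = 6. (In fact Q(∛51, ω) is the splitting field of x^3 - 51 over Q.)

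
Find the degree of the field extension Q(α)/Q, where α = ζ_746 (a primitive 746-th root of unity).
[Q(α):Q] = 372

The minimal polynomial of ζ_746 over Q is the 746-th cyclotomic polynomial Φ_746(x), which is irreducible over Q and has degree φ(746) = 372. Hence [Q(α):Q] = φ(746) = 372.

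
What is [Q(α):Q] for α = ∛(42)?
[Q(α):Q] = 3

The minimal polynomial of α is x^3 - 42, irreducible over Q since 42 is not a perfect cube (so x^3 - 42 has no rational root). Hence [Q(α):Q] = deg(m_α) = 3.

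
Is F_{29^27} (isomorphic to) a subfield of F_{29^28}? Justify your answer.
No: F_{29^27} is not a subfield of F_{29^28}

F_{p^m} embeds in F_{p^n} iff m | n. Here 27 ∤ 28 (since 28 = 1·27 + 1 with remainder 1 ≠ 0), so F_{29^27} is not a subfield of F_{29^28}. Equivalently: if it were, the tower law would give 27 = [F_{29^27}:F_29] dividing [F_{29^28}:F_29] = 28, contradiction.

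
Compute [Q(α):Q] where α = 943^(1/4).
[Q(α):Q] = 4

α is a root of x^4 - 943. By Eisenstein's criterion at the prime p = 23 (which divides the constant term 943 but p^2 = 529 does not, since 943 is squarefree), x^4 - 943 is irreducible over Q. Hence [Q(α):Q] = 4.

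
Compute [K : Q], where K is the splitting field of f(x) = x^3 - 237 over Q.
[K : Q] = 6

The roots of x^3 - 237 are ∛237, ω∛237, ω^2∛237 where ω = e^(2πi/3) is a primitive cube root of unity, so K = Q(∛237, ω). Now [Q(∛237):Q] = 3 (since 237 is not a perfect cube, x^3 - 237 is irreducible) and [Q(ω):Q] = 2. Both 2 and 3 divide [K:Q], and [K:Q] ≤ 3·2 = 6, so [K:Q] = 6. (Equivalently: Q(∛237) ⊂ R but ω ∉ R, so [K : Q(∛237)] = 2.)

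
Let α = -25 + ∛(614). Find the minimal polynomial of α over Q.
m_α(x) = x^3 + 75x^2 + 1875x + 15011

Set β = α + 25 = ∛(614), so β^3 = 614. Then (α + 25)^3 - 614 = 0, i.e. α is a root of g(x) = (x + 25)^3 - 614 = x^3 + 75x^2 + 1875x + 15011. Since g(x) = h(x + 25) where h(x) = x^3 - 614, and h is irreducible over Q (because 614 is not a perfect cube, so h has no rational root, and a monic cubic with no rational root is irreducible), g is also irreducible (irreducibility is preserved under the substitution x → x + 25). Hence m_α(x) = x^3 + 75x^2 + 1875x + 15011.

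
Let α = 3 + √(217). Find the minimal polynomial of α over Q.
m_α(x) = x^2 - 6x - 208

From α - 3 = √(217), squaring gives (α - 3)^2 = 217, i.e. α^2 - 6α + 9 = 217, so α^2 - 6α - 208 = 0. The discriminant of x^2 - 6x - 208 is (-6)^2 - 4·(-208) = 36 + 832 = 868, and 4·(217) is not a perfect square in Q since 217 is squarefree and ≠ 1. Hence x^2 - 6x - 208 is irreducible over Q and is the minimal polynomial of α.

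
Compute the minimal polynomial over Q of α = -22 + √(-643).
m_α(x) = x^2 + 44x + 1127

From α + 22 = √(-643), squaring gives (α + 22)^2 = -643, i.e. α^2 + 44α + 484 = -643, so α^2 + 44α + 1127 = 0. The discriminant of x^2 + 44x + 1127 is (44)^2 - 4·(1127) = 1936 - 4508 = -2572, and 4·(-643) is not a perfect square in Q since -643 is squarefree and ≠ 1. Hence x^2 + 44x + 1127 is irreducible over Q and is the minimal polynomial of α.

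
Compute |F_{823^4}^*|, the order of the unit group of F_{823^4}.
|F_{823^4}^*| = 458774574240

F_{823^4} has 823^4 = 458774574241 elements; its multiplicative group consists of all nonzero elements, so |F_{823^4}^*| = 458774574241 - 1 = 458774574240. (It is cyclic since any finite subgroup of the multiplicative group of a field is cyclic.)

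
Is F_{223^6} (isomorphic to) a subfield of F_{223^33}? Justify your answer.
No: F_{223^6} is not a subfield of F_{223^33}

F_{p^m} embeds in F_{p^n} iff m | n. Here 6 ∤ 33 (since 33 = 5·6 + 3 with remainder 3 ≠ 0), so F_{223^6} is not a subfield of F_{223^33}. Equivalently: if it were, the tower law would give 6 = [F_{223^6}:F_223] dividing [F_{223^33}:F_223] = 33, contradiction.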